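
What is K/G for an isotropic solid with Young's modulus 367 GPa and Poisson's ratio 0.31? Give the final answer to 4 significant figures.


G = E / (2*(1+nu))
G = 367 / (2*(1+0.31)) = 140.076 GPa
K = E / (3*(1-2*nu))
K = 367 / (3*(1-2*0.31)) = 321.93 GPa
K/G = 321.93 / 140.076 = 2.298


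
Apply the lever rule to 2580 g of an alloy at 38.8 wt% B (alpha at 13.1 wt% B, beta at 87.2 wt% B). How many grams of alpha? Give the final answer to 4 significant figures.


f_alpha = (C_beta - C0) / (C_beta - C_alpha)
f_alpha = (87.2 - 38.8) / (87.2 - 13.1) = 0.653171
m_alpha = f_alpha * m_total = 0.653171 * 2580 = 1685 g


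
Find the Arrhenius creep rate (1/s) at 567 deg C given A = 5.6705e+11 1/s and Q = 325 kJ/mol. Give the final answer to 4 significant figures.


rate = A * exp(-Q / (R*T))
T = 567 + 273.15 = 840.15 K
rate = 5.6705e+11 * exp(-325e3 / (8.314 * 840.15))
rate = 3.521e-09 1/s


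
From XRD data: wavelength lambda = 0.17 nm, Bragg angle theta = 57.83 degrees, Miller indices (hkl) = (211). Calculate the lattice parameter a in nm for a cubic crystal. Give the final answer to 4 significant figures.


d = lambda / (2*sin(theta))
d = 0.17 / (2*sin(57.83 deg))
d = 0.100417 nm
a = d * sqrt(h^2+k^2+l^2) = 0.100417 * sqrt(6)
a = 0.246 nm


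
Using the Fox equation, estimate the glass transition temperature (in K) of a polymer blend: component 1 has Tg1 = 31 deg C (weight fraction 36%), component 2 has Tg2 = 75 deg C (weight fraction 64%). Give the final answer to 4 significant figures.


1/Tg = w1/Tg1 + w2/Tg2 (in Kelvin)
Tg1 = 304.15 K, Tg2 = 348.15 K
1/Tg = 0.36/304.15 + 0.64/348.15
Tg = 330.9 K


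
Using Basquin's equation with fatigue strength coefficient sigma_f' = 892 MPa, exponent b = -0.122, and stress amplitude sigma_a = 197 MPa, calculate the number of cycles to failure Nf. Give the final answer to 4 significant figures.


sigma_a = sigma_f' * (2*Nf)^b
2*Nf = (sigma_a / sigma_f')^(1/b)
2*Nf = (197 / 892)^(1/-0.122)
2*Nf = 237804
Nf = 118900 cycles


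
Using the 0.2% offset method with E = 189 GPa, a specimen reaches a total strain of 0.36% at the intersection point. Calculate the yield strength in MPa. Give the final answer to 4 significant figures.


Offset strain = 0.002
Elastic strain at yield = total_strain - offset = 3.6e-03 - 0.002 = 1.6e-03
sigma_y = E * elastic_strain = 189000 * 1.6e-03
sigma_y = 302.4 MPa


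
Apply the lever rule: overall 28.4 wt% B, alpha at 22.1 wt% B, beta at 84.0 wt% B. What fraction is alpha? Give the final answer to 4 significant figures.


f_alpha = (C_beta - C0) / (C_beta - C_alpha)
f_alpha = (84.0 - 28.4) / (84.0 - 22.1)
f_alpha = 0.8982


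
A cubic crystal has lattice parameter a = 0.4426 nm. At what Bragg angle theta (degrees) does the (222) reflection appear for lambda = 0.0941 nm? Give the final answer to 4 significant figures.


d = a / sqrt(h^2+k^2+l^2)
d = 0.4426 / sqrt(12) = 0.127768 nm
lambda = 2*d*sin(theta)  =>  sin(theta) = lambda / (2*d)
sin(theta) = 0.0941 / (2 * 0.127768) = 0.368247
theta = 21.61 deg


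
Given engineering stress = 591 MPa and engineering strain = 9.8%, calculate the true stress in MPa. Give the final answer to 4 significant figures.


sigma_true = sigma_eng * (1 + epsilon_eng)
sigma_true = 591 * (1 + 0.098)
sigma_true = 648.9 MPa


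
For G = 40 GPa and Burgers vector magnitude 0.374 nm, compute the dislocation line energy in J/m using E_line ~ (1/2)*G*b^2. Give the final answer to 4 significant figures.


E = G*b^2/2
b = 0.374 nm = 3.74e-10 m
G = 40 GPa = 4e+10 Pa
E = 0.5 * 4e+10 * (3.74e-10)^2
E = 2.798e-09 J/m


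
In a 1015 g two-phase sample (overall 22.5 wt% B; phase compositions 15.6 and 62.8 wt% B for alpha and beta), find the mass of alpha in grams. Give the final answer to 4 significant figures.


f_alpha = (C_beta - C0) / (C_beta - C_alpha)
f_alpha = (62.8 - 22.5) / (62.8 - 15.6) = 0.853814
m_alpha = f_alpha * m_total = 0.853814 * 1015 = 866.6 g


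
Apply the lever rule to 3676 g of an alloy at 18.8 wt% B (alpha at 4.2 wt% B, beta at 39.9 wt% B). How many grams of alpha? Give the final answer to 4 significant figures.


f_alpha = (C_beta - C0) / (C_beta - C_alpha)
f_alpha = (39.9 - 18.8) / (39.9 - 4.2) = 0.591036
m_alpha = f_alpha * m_total = 0.591036 * 3676 = 2173 g


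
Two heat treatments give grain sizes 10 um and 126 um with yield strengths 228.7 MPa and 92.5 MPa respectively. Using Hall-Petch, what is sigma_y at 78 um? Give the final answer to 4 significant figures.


sigma_y = sigma0 + k / sqrt(d)
1/sqrt(d1) = 1/sqrt(1e-05) = 316.228;  1/sqrt(d2) = 89.0871
k = (sigma1 - sigma2) / (1/sqrt(d1) - 1/sqrt(d2)) = (228.7 - 92.5) / (316.228 - 89.0871) = 0.599628 MPa*m^0.5
sigma0 = sigma1 - k/sqrt(d1) = 228.7 - 0.599628*316.228 = 39.0809 MPa
sigma_y(d3) = 39.0809 + 0.599628 / sqrt(7.8e-05) = 107 MPa


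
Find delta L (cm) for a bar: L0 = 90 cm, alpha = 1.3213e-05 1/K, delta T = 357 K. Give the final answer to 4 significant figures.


dL = L0 * alpha * dT
dL = 90 * 1.3213e-05 * 357
dL = 0.4245 cm


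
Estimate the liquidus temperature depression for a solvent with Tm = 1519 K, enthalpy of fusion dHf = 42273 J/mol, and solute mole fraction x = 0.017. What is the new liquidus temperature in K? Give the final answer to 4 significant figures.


dT = R*Tm^2*x / dHf
dT = 8.314 * 1519^2 * 0.017 / 42273
dT = 7.71456 K
T_new = 1519 - 7.71456 = 1511 K


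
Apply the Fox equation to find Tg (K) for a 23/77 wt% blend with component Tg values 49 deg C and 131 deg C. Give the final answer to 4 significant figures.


1/Tg = w1/Tg1 + w2/Tg2 (in Kelvin)
Tg1 = 322.15 K, Tg2 = 404.15 K
1/Tg = 0.23/322.15 + 0.77/404.15
Tg = 381.8 K


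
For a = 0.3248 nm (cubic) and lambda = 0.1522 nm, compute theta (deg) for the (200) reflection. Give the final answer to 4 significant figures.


d = a / sqrt(h^2+k^2+l^2)
d = 0.3248 / sqrt(4) = 0.1624 nm
lambda = 2*d*sin(theta)  =>  sin(theta) = lambda / (2*d)
sin(theta) = 0.1522 / (2 * 0.1624) = 0.468596
theta = 27.94 deg


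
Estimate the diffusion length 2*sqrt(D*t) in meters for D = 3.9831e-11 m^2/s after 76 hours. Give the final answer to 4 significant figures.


t = 76 hr = 273600 s
Diffusion length = 2*sqrt(D*t)
= 2*sqrt(3.9831e-11 * 273600)
= 6.602e-03 m


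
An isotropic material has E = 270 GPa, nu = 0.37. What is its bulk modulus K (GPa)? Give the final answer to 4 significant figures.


K = E / (3*(1-2*nu))
K = 270 / (3*(1-2*0.37))
K = 346.2 GPa


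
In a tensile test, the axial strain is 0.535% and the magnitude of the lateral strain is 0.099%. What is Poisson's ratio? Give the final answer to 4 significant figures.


nu = -epsilon_lat / epsilon_axial
Lateral strain is contraction (negative), so using magnitudes:
nu = 0.099 / 0.535
nu = 0.185


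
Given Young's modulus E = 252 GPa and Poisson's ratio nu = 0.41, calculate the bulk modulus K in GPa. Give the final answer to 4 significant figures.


K = E / (3*(1-2*nu))
K = 252 / (3*(1-2*0.41))
K = 466.7 GPa


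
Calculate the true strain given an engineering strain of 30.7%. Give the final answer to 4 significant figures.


epsilon_true = ln(1 + epsilon_eng)
epsilon_true = ln(1 + 0.307)
epsilon_true = 0.2677


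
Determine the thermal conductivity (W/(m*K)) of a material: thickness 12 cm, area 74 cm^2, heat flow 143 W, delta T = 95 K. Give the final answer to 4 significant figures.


k = Q*L / (A*dT)
L = 0.12 m, A = 7.4e-03 m^2
k = 143 * 0.12 / (7.4e-03 * 95)
k = 24.41 W/(m*K)


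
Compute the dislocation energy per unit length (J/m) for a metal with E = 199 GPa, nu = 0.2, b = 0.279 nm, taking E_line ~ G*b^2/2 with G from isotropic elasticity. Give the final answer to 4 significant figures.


Step 1: G = E / (2*(1+nu))
G = 199 / (2*(1+0.2)) = 82.9167 GPa = 8.29167e+10 Pa
Step 2: E_line = G*b^2/2
b = 0.279 nm = 2.79e-10 m
E_line = 0.5 * 8.29167e+10 * (2.79e-10)^2 = 3.227e-09 J/m


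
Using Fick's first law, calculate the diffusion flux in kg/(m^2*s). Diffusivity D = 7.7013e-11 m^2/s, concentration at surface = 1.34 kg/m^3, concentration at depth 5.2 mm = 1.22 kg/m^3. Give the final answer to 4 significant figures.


J = -D * (dC/dx) = D * (C1 - C2) / dx
J = 7.7013e-11 * (1.34 - 1.22) / 5.2e-03
J = 1.777e-09 kg/(m^2*s)


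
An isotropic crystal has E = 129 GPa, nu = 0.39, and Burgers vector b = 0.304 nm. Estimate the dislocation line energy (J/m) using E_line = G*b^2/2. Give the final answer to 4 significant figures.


Step 1: G = E / (2*(1+nu))
G = 129 / (2*(1+0.39)) = 46.4029 GPa = 4.64029e+10 Pa
Step 2: E_line = G*b^2/2
b = 0.304 nm = 3.04e-10 m
E_line = 0.5 * 4.64029e+10 * (3.04e-10)^2 = 2.144e-09 J/m


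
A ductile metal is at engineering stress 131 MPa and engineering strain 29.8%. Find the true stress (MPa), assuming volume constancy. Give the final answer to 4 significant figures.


sigma_true = sigma_eng * (1 + epsilon_eng)
sigma_true = 131 * (1 + 0.298)
sigma_true = 170 MPa


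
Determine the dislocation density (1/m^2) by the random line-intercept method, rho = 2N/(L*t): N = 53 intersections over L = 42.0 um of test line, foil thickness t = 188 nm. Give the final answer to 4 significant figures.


rho = 2N / (L * t)
L = 42.0 um = 4.2e-05 m, t = 188 nm = 1.88e-07 m
rho = 2 * 53 / (4.2e-05 * 1.88e-07)
rho = 1.342e+13 1/m^2


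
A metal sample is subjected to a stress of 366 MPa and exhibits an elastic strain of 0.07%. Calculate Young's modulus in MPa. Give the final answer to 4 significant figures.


E = sigma / epsilon
epsilon = 0.07% = 7e-04
E = 366 / 7e-04
E = 522900 MPa


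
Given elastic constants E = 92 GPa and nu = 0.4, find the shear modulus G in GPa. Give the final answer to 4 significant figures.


G = E / (2*(1+nu))
G = 92 / (2*(1+0.4))
G = 32.86 GPa


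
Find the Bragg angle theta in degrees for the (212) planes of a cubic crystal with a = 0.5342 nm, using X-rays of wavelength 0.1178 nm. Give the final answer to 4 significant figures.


d = a / sqrt(h^2+k^2+l^2)
d = 0.5342 / sqrt(9) = 0.178067 nm
lambda = 2*d*sin(theta)  =>  sin(theta) = lambda / (2*d)
sin(theta) = 0.1178 / (2 * 0.178067) = 0.330775
theta = 19.32 deg


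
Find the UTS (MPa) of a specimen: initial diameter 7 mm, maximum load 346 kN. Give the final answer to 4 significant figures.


A0 = pi*(d/2)^2 = pi*(7/2)^2 = 38.4845 mm^2
UTS = F_max / A0 = 346*1000 / 38.4845
UTS = 8991 MPa


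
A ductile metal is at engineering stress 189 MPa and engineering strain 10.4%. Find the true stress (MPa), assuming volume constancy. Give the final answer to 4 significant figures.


sigma_true = sigma_eng * (1 + epsilon_eng)
sigma_true = 189 * (1 + 0.104)
sigma_true = 208.7 MPa


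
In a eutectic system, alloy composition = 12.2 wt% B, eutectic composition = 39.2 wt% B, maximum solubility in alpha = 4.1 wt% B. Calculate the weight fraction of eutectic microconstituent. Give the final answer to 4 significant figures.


f_primary = (C_e - C0) / (C_e - C_alpha_max)
f_primary = (39.2 - 12.2) / (39.2 - 4.1)
f_primary = 0.769231
f_eutectic = 1 - 0.769231 = 0.2308


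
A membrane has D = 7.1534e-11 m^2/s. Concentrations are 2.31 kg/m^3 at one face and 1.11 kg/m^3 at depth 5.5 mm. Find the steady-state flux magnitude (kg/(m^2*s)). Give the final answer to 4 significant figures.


J = -D * (dC/dx) = D * (C1 - C2) / dx
J = 7.1534e-11 * (2.31 - 1.11) / 5.5e-03
J = 1.561e-08 kg/(m^2*s)


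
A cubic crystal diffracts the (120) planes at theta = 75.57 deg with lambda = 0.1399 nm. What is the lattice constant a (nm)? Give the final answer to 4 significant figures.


d = lambda / (2*sin(theta))
d = 0.1399 / (2*sin(75.57 deg))
d = 0.0722286 nm
a = d * sqrt(h^2+k^2+l^2) = 0.0722286 * sqrt(5)
a = 0.1615 nm


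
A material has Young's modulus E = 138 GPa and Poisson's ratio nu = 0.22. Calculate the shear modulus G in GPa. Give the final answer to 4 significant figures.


G = E / (2*(1+nu))
G = 138 / (2*(1+0.22))
G = 56.56 GPa


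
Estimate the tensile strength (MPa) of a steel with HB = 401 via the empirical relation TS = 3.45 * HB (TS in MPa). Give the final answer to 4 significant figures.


TS (MPa) = 3.45 * HB
TS = 3.45 * 401
TS = 1383 MPa


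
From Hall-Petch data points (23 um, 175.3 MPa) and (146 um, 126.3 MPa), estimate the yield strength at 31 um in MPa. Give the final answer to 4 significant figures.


sigma_y = sigma0 + k / sqrt(d)
1/sqrt(d1) = 1/sqrt(2.3e-05) = 208.514;  1/sqrt(d2) = 82.7606
k = (sigma1 - sigma2) / (1/sqrt(d1) - 1/sqrt(d2)) = (175.3 - 126.3) / (208.514 - 82.7606) = 0.38965 MPa*m^0.5
sigma0 = sigma1 - k/sqrt(d1) = 175.3 - 0.38965*208.514 = 94.0523 MPa
sigma_y(d3) = 94.0523 + 0.38965 / sqrt(3.1e-05) = 164 MPa


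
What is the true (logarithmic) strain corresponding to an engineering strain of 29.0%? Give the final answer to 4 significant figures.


epsilon_true = ln(1 + epsilon_eng)
epsilon_true = ln(1 + 0.29)
epsilon_true = 0.2546


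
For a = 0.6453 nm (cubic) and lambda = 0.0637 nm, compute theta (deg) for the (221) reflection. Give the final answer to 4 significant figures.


d = a / sqrt(h^2+k^2+l^2)
d = 0.6453 / sqrt(9) = 0.2151 nm
lambda = 2*d*sin(theta)  =>  sin(theta) = lambda / (2*d)
sin(theta) = 0.0637 / (2 * 0.2151) = 0.148071
theta = 8.515 deg


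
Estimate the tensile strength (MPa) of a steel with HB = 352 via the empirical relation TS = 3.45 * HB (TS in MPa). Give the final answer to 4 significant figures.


TS (MPa) = 3.45 * HB
TS = 3.45 * 352
TS = 1214 MPa


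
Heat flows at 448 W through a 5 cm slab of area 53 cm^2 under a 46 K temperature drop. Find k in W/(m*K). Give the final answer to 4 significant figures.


k = Q*L / (A*dT)
L = 0.05 m, A = 5.3e-03 m^2
k = 448 * 0.05 / (5.3e-03 * 46)
k = 91.88 W/(m*K)


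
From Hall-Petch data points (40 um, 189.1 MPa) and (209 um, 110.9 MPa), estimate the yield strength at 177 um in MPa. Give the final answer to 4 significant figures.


sigma_y = sigma0 + k / sqrt(d)
1/sqrt(d1) = 1/sqrt(4e-05) = 158.114;  1/sqrt(d2) = 69.1714
k = (sigma1 - sigma2) / (1/sqrt(d1) - 1/sqrt(d2)) = (189.1 - 110.9) / (158.114 - 69.1714) = 0.87922 MPa*m^0.5
sigma0 = sigma1 - k/sqrt(d1) = 189.1 - 0.87922*158.114 = 50.0831 MPa
sigma_y(d3) = 50.0831 + 0.87922 / sqrt(1.77e-04) = 116.2 MPa


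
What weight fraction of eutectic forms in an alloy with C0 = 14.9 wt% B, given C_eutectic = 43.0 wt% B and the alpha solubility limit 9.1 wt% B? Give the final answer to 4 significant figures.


f_primary = (C_e - C0) / (C_e - C_alpha_max)
f_primary = (43.0 - 14.9) / (43.0 - 9.1)
f_primary = 0.828909
f_eutectic = 1 - 0.828909 = 0.1711


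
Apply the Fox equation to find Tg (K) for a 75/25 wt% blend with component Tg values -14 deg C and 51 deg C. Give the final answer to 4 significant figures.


1/Tg = w1/Tg1 + w2/Tg2 (in Kelvin)
Tg1 = 259.15 K, Tg2 = 324.15 K
1/Tg = 0.75/259.15 + 0.25/324.15
Tg = 272.8 K


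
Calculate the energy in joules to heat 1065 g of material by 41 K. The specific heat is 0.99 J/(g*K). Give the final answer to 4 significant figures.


Q = m * cp * dT
Q = 1065 * 0.99 * 41
Q = 43230 J


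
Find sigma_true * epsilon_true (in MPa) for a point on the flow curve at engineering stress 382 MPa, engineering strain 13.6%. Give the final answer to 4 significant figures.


sigma_true = sigma_eng * (1 + epsilon_eng)
sigma_true = 382 * (1 + 0.136) = 433.952 MPa
epsilon_true = ln(1 + epsilon_eng)
epsilon_true = ln(1 + 0.136) = 0.127513
sigma_true * epsilon_true = 433.952 * 0.127513 = 55.33 MPa


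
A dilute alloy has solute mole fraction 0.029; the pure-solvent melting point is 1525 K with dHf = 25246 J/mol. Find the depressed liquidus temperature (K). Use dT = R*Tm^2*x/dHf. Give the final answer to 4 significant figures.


dT = R*Tm^2*x / dHf
dT = 8.314 * 1525^2 * 0.029 / 25246
dT = 22.2103 K
T_new = 1525 - 22.2103 = 1503 K


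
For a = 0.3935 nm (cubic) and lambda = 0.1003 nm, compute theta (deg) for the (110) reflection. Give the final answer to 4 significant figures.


d = a / sqrt(h^2+k^2+l^2)
d = 0.3935 / sqrt(2) = 0.278247 nm
lambda = 2*d*sin(theta)  =>  sin(theta) = lambda / (2*d)
sin(theta) = 0.1003 / (2 * 0.278247) = 0.180236
theta = 10.38 deg


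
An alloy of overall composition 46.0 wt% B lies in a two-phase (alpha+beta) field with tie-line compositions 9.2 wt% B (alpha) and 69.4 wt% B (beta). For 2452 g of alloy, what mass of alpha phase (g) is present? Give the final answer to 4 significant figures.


f_alpha = (C_beta - C0) / (C_beta - C_alpha)
f_alpha = (69.4 - 46.0) / (69.4 - 9.2) = 0.388704
m_alpha = f_alpha * m_total = 0.388704 * 2452 = 953.1 g


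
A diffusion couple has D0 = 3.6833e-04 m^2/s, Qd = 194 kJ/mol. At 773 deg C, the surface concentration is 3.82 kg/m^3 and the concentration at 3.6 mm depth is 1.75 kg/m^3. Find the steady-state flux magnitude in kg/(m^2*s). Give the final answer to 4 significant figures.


Step 1: D = D0 * exp(-Qd/(R*T))
T = 773 + 273.15 = 1046.15 K
D = 3.6833e-04 * exp(-194e3 / (8.314 * 1046.15)) = 7.57528e-14 m^2/s
Step 2: J = D * (C1 - C2) / dx
J = 7.57528e-14 * (3.82 - 1.75) / 3.6e-03
J = 4.356e-11 kg/(m^2*s)


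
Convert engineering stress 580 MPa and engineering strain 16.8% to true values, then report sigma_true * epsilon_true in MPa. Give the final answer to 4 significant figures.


sigma_true = sigma_eng * (1 + epsilon_eng)
sigma_true = 580 * (1 + 0.168) = 677.44 MPa
epsilon_true = ln(1 + epsilon_eng)
epsilon_true = ln(1 + 0.168) = 0.155293
sigma_true * epsilon_true = 677.44 * 0.155293 = 105.2 MPa


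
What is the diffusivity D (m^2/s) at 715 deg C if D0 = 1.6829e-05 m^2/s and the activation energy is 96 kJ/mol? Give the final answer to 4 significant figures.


D = D0 * exp(-Qd / (R*T))
T = 988.15 K
D = 1.6829e-05 * exp(-96e3 / (8.314 * 988.15))
D = 1.416e-10 m^2/s


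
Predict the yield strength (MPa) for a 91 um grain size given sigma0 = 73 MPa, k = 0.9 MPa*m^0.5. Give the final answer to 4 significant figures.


sigma_y = sigma0 + k / sqrt(d)
d = 91 um = 9.1e-05 m
sigma_y = 73 + 0.9 / sqrt(9.1e-05)
sigma_y = 167.3 MPa


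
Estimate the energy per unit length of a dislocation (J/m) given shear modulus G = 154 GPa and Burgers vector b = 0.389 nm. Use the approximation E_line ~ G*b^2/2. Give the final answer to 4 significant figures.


E = G*b^2/2
b = 0.389 nm = 3.89e-10 m
G = 154 GPa = 1.54e+11 Pa
E = 0.5 * 1.54e+11 * (3.89e-10)^2
E = 1.165e-08 J/m


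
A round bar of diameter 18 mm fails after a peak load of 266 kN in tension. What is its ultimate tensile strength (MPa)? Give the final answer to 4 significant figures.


A0 = pi*(d/2)^2 = pi*(18/2)^2 = 254.469 mm^2
UTS = F_max / A0 = 266*1000 / 254.469
UTS = 1045 MPa


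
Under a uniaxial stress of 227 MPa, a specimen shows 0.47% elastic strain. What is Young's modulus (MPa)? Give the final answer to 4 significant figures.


E = sigma / epsilon
epsilon = 0.47% = 4.7e-03
E = 227 / 4.7e-03
E = 48300 MPa


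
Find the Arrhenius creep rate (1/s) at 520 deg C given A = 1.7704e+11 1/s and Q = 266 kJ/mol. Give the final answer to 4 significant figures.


rate = A * exp(-Q / (R*T))
T = 520 + 273.15 = 793.15 K
rate = 1.7704e+11 * exp(-266e3 / (8.314 * 793.15))
rate = 5.363e-07 1/s


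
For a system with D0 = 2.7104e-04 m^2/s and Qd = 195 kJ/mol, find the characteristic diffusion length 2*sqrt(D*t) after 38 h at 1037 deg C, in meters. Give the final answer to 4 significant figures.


Step 1: D = D0 * exp(-Qd/(R*T))
T = 1310.15 K
D = 2.7104e-04 * exp(-195e3 / (8.314 * 1310.15)) = 4.55258e-12 m^2/s
Step 2: L = 2*sqrt(D*t)
t = 38 h = 136800 s
L = 2*sqrt(4.55258e-12 * 136800) = 1.578e-03 m


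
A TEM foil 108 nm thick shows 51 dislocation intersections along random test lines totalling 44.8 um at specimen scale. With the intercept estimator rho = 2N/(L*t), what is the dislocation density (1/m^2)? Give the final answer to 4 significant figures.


rho = 2N / (L * t)
L = 44.8 um = 4.48e-05 m, t = 108 nm = 1.08e-07 m
rho = 2 * 51 / (4.48e-05 * 1.08e-07)
rho = 2.108e+13 1/m^2


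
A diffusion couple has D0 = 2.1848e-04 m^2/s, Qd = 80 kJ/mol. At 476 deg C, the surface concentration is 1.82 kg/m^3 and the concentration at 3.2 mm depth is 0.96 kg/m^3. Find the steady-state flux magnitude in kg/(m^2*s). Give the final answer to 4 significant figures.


Step 1: D = D0 * exp(-Qd/(R*T))
T = 476 + 273.15 = 749.15 K
D = 2.1848e-04 * exp(-80e3 / (8.314 * 749.15)) = 5.77024e-10 m^2/s
Step 2: J = D * (C1 - C2) / dx
J = 5.77024e-10 * (1.82 - 0.96) / 3.2e-03
J = 1.551e-07 kg/(m^2*s)


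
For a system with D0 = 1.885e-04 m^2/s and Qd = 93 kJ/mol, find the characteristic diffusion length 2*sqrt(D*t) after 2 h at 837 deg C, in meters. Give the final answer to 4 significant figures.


Step 1: D = D0 * exp(-Qd/(R*T))
T = 1110.15 K
D = 1.885e-04 * exp(-93e3 / (8.314 * 1110.15)) = 7.93102e-09 m^2/s
Step 2: L = 2*sqrt(D*t)
t = 2 h = 7200 s
L = 2*sqrt(7.93102e-09 * 7200) = 0.01511 m


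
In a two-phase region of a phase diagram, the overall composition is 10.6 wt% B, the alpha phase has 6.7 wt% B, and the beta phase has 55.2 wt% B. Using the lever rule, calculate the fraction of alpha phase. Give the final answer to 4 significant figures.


f_alpha = (C_beta - C0) / (C_beta - C_alpha)
f_alpha = (55.2 - 10.6) / (55.2 - 6.7)
f_alpha = 0.9196


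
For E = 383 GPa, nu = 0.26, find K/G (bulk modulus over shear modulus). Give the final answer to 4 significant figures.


G = E / (2*(1+nu))
G = 383 / (2*(1+0.26)) = 151.984 GPa
K = E / (3*(1-2*nu))
K = 383 / (3*(1-2*0.26)) = 265.972 GPa
K/G = 265.972 / 151.984 = 1.75


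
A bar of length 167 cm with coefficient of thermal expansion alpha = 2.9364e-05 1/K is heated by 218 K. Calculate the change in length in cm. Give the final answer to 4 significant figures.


dL = L0 * alpha * dT
dL = 167 * 2.9364e-05 * 218
dL = 1.069 cm


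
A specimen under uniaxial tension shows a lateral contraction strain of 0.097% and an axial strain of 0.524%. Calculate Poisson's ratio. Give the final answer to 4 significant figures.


nu = -epsilon_lat / epsilon_axial
Lateral strain is contraction (negative), so using magnitudes:
nu = 0.097 / 0.524
nu = 0.1851


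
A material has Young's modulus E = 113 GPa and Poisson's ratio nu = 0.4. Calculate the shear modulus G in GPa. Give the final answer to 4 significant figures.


G = E / (2*(1+nu))
G = 113 / (2*(1+0.4))
G = 40.36 GPa


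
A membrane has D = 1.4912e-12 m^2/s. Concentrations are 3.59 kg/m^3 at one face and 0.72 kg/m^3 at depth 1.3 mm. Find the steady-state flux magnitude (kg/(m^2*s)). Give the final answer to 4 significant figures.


J = -D * (dC/dx) = D * (C1 - C2) / dx
J = 1.4912e-12 * (3.59 - 0.72) / 1.3e-03
J = 3.292e-09 kg/(m^2*s)


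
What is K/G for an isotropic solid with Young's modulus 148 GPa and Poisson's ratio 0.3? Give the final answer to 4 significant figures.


G = E / (2*(1+nu))
G = 148 / (2*(1+0.3)) = 56.9231 GPa
K = E / (3*(1-2*nu))
K = 148 / (3*(1-2*0.3)) = 123.333 GPa
K/G = 123.333 / 56.9231 = 2.167


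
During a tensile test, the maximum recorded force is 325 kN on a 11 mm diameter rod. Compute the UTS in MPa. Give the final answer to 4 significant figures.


A0 = pi*(d/2)^2 = pi*(11/2)^2 = 95.0332 mm^2
UTS = F_max / A0 = 325*1000 / 95.0332
UTS = 3420 MPa


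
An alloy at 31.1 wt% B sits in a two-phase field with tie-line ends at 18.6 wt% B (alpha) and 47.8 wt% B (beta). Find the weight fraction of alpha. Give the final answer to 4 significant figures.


f_alpha = (C_beta - C0) / (C_beta - C_alpha)
f_alpha = (47.8 - 31.1) / (47.8 - 18.6)
f_alpha = 0.5719


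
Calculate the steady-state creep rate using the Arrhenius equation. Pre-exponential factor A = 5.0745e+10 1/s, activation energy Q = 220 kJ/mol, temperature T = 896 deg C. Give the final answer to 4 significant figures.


rate = A * exp(-Q / (R*T))
T = 896 + 273.15 = 1169.15 K
rate = 5.0745e+10 * exp(-220e3 / (8.314 * 1169.15))
rate = 7.516 1/s


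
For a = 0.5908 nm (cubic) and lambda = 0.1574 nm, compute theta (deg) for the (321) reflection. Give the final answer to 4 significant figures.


d = a / sqrt(h^2+k^2+l^2)
d = 0.5908 / sqrt(14) = 0.157898 nm
lambda = 2*d*sin(theta)  =>  sin(theta) = lambda / (2*d)
sin(theta) = 0.1574 / (2 * 0.157898) = 0.498423
theta = 29.9 deg


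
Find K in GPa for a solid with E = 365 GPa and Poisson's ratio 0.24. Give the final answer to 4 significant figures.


K = E / (3*(1-2*nu))
K = 365 / (3*(1-2*0.24))
K = 234 GPa


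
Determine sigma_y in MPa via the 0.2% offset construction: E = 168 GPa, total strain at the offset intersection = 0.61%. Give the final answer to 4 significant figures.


Offset strain = 0.002
Elastic strain at yield = total_strain - offset = 6.1e-03 - 0.002 = 4.1e-03
sigma_y = E * elastic_strain = 168000 * 4.1e-03
sigma_y = 688.8 MPa


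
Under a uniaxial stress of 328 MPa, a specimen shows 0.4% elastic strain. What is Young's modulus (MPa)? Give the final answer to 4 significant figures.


E = sigma / epsilon
epsilon = 0.4% = 4e-03
E = 328 / 4e-03
E = 82000 MPa


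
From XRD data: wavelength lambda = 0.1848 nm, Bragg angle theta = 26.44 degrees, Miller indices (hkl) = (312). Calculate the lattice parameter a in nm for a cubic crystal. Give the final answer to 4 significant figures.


d = lambda / (2*sin(theta))
d = 0.1848 / (2*sin(26.44 deg))
d = 0.207519 nm
a = d * sqrt(h^2+k^2+l^2) = 0.207519 * sqrt(14)
a = 0.7765 nm


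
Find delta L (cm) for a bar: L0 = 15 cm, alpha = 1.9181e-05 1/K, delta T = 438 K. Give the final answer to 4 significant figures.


dL = L0 * alpha * dT
dL = 15 * 1.9181e-05 * 438
dL = 0.126 cm


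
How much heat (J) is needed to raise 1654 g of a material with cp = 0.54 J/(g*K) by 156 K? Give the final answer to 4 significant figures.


Q = m * cp * dT
Q = 1654 * 0.54 * 156
Q = 139300 J


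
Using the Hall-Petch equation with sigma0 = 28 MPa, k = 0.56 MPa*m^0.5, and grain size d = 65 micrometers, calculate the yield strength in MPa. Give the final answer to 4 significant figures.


sigma_y = sigma0 + k / sqrt(d)
d = 65 um = 6.5e-05 m
sigma_y = 28 + 0.56 / sqrt(6.5e-05)
sigma_y = 97.46 MPa


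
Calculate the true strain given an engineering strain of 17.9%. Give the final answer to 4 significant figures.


epsilon_true = ln(1 + epsilon_eng)
epsilon_true = ln(1 + 0.179)
epsilon_true = 0.1647


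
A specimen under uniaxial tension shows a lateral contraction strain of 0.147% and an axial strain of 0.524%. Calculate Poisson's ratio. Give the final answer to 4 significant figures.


nu = -epsilon_lat / epsilon_axial
Lateral strain is contraction (negative), so using magnitudes:
nu = 0.147 / 0.524
nu = 0.2805


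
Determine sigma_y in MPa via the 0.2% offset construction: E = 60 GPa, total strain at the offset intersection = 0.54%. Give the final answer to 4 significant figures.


Offset strain = 0.002
Elastic strain at yield = total_strain - offset = 5.4e-03 - 0.002 = 3.4e-03
sigma_y = E * elastic_strain = 60000 * 3.4e-03
sigma_y = 204 MPa


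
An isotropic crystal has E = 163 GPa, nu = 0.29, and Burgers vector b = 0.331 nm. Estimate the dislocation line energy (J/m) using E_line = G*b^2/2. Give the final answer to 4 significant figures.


Step 1: G = E / (2*(1+nu))
G = 163 / (2*(1+0.29)) = 63.1783 GPa = 6.31783e+10 Pa
Step 2: E_line = G*b^2/2
b = 0.331 nm = 3.31e-10 m
E_line = 0.5 * 6.31783e+10 * (3.31e-10)^2 = 3.461e-09 J/m


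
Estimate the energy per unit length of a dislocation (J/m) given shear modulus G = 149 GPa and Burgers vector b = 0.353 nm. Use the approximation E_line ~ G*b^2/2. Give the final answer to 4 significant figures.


E = G*b^2/2
b = 0.353 nm = 3.53e-10 m
G = 149 GPa = 1.49e+11 Pa
E = 0.5 * 1.49e+11 * (3.53e-10)^2
E = 9.283e-09 J/m


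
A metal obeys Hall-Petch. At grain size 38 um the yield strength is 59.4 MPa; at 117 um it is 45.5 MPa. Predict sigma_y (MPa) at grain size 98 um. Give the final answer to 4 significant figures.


sigma_y = sigma0 + k / sqrt(d)
1/sqrt(d1) = 1/sqrt(3.8e-05) = 162.221;  1/sqrt(d2) = 92.45
k = (sigma1 - sigma2) / (1/sqrt(d1) - 1/sqrt(d2)) = (59.4 - 45.5) / (162.221 - 92.45) = 0.199222 MPa*m^0.5
sigma0 = sigma1 - k/sqrt(d1) = 59.4 - 0.199222*162.221 = 27.0819 MPa
sigma_y(d3) = 27.0819 + 0.199222 / sqrt(9.8e-05) = 47.21 MPa


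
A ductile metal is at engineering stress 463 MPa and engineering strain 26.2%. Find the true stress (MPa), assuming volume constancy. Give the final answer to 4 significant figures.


sigma_true = sigma_eng * (1 + epsilon_eng)
sigma_true = 463 * (1 + 0.262)
sigma_true = 584.3 MPa


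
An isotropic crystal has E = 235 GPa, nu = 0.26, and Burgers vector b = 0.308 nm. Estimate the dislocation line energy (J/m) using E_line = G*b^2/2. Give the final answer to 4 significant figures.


Step 1: G = E / (2*(1+nu))
G = 235 / (2*(1+0.26)) = 93.254 GPa = 9.3254e+10 Pa
Step 2: E_line = G*b^2/2
b = 0.308 nm = 3.08e-10 m
E_line = 0.5 * 9.3254e+10 * (3.08e-10)^2 = 4.423e-09 J/m


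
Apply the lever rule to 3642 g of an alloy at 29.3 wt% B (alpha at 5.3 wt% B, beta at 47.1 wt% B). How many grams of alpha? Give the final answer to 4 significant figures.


f_alpha = (C_beta - C0) / (C_beta - C_alpha)
f_alpha = (47.1 - 29.3) / (47.1 - 5.3) = 0.425837
m_alpha = f_alpha * m_total = 0.425837 * 3642 = 1551 g


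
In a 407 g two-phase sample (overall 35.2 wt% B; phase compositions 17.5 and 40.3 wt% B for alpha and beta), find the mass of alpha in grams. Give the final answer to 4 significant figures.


f_alpha = (C_beta - C0) / (C_beta - C_alpha)
f_alpha = (40.3 - 35.2) / (40.3 - 17.5) = 0.223684
m_alpha = f_alpha * m_total = 0.223684 * 407 = 91.04 g


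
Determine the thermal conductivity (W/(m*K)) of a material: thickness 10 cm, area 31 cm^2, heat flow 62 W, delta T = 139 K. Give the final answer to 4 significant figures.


k = Q*L / (A*dT)
L = 0.1 m, A = 3.1e-03 m^2
k = 62 * 0.1 / (3.1e-03 * 139)
k = 14.39 W/(m*K)


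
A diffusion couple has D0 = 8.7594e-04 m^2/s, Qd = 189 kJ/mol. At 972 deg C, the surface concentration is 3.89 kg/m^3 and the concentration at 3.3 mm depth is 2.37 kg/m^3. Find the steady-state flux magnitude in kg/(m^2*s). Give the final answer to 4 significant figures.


Step 1: D = D0 * exp(-Qd/(R*T))
T = 972 + 273.15 = 1245.15 K
D = 8.7594e-04 * exp(-189e3 / (8.314 * 1245.15)) = 1.03169e-11 m^2/s
Step 2: J = D * (C1 - C2) / dx
J = 1.03169e-11 * (3.89 - 2.37) / 3.3e-03
J = 4.752e-09 kg/(m^2*s)


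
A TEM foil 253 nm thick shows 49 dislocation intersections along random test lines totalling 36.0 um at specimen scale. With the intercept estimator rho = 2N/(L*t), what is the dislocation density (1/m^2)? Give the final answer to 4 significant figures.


rho = 2N / (L * t)
L = 36.0 um = 3.6e-05 m, t = 253 nm = 2.53e-07 m
rho = 2 * 49 / (3.6e-05 * 2.53e-07)
rho = 1.076e+13 1/m^2


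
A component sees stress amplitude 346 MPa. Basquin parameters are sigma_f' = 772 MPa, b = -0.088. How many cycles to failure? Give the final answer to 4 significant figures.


sigma_a = sigma_f' * (2*Nf)^b
2*Nf = (sigma_a / sigma_f')^(1/b)
2*Nf = (346 / 772)^(1/-0.088)
2*Nf = 9134.72
Nf = 4567 cycles


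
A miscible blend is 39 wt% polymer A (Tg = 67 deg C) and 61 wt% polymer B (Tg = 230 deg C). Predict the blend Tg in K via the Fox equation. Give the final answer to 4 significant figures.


1/Tg = w1/Tg1 + w2/Tg2 (in Kelvin)
Tg1 = 340.15 K, Tg2 = 503.15 K
1/Tg = 0.39/340.15 + 0.61/503.15
Tg = 423.9 K


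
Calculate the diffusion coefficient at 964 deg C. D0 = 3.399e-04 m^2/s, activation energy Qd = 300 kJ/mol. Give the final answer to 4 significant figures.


D = D0 * exp(-Qd / (R*T))
T = 1237.15 K
D = 3.399e-04 * exp(-300e3 / (8.314 * 1237.15))
D = 7.318e-17 m^2/s


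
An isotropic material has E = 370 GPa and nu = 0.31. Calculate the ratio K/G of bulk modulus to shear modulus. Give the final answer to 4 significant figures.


G = E / (2*(1+nu))
G = 370 / (2*(1+0.31)) = 141.221 GPa
K = E / (3*(1-2*nu))
K = 370 / (3*(1-2*0.31)) = 324.561 GPa
K/G = 324.561 / 141.221 = 2.298


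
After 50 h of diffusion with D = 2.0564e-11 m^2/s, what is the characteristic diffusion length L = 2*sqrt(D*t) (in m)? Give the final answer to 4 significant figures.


t = 50 hr = 180000 s
Diffusion length = 2*sqrt(D*t)
= 2*sqrt(2.0564e-11 * 180000)
= 3.848e-03 m


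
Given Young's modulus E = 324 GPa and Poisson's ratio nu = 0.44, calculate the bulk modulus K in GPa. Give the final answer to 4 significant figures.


K = E / (3*(1-2*nu))
K = 324 / (3*(1-2*0.44))
K = 900 GPa


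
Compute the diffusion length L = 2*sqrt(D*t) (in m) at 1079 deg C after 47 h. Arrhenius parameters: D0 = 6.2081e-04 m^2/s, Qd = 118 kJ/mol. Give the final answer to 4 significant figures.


Step 1: D = D0 * exp(-Qd/(R*T))
T = 1352.15 K
D = 6.2081e-04 * exp(-118e3 / (8.314 * 1352.15)) = 1.71538e-08 m^2/s
Step 2: L = 2*sqrt(D*t)
t = 47 h = 169200 s
L = 2*sqrt(1.71538e-08 * 169200) = 0.1077 m


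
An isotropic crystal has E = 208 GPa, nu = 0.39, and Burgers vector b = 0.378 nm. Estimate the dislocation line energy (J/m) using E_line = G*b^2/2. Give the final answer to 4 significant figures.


Step 1: G = E / (2*(1+nu))
G = 208 / (2*(1+0.39)) = 74.8201 GPa = 7.48201e+10 Pa
Step 2: E_line = G*b^2/2
b = 0.378 nm = 3.78e-10 m
E_line = 0.5 * 7.48201e+10 * (3.78e-10)^2 = 5.345e-09 J/m


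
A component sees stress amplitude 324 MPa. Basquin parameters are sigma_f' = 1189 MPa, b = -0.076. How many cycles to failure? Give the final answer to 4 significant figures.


sigma_a = sigma_f' * (2*Nf)^b
2*Nf = (sigma_a / sigma_f')^(1/b)
2*Nf = (324 / 1189)^(1/-0.076)
2*Nf = 2.68802e+07
Nf = 1.344e+07 cycles


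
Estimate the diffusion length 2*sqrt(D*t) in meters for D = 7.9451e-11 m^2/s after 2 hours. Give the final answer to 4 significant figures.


t = 2 hr = 7200 s
Diffusion length = 2*sqrt(D*t)
= 2*sqrt(7.9451e-11 * 7200)
= 1.513e-03 m


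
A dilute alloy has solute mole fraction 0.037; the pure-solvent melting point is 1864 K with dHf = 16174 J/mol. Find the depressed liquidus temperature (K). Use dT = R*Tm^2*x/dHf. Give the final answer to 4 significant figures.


dT = R*Tm^2*x / dHf
dT = 8.314 * 1864^2 * 0.037 / 16174
dT = 66.0824 K
T_new = 1864 - 66.0824 = 1798 K


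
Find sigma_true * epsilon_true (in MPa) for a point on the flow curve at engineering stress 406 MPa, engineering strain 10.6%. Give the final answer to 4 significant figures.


sigma_true = sigma_eng * (1 + epsilon_eng)
sigma_true = 406 * (1 + 0.106) = 449.036 MPa
epsilon_true = ln(1 + epsilon_eng)
epsilon_true = ln(1 + 0.106) = 0.10075
sigma_true * epsilon_true = 449.036 * 0.10075 = 45.24 MPa


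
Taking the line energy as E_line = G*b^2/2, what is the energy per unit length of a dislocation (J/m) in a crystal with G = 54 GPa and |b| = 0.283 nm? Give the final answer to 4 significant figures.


E = G*b^2/2
b = 0.283 nm = 2.83e-10 m
G = 54 GPa = 5.4e+10 Pa
E = 0.5 * 5.4e+10 * (2.83e-10)^2
E = 2.162e-09 J/m


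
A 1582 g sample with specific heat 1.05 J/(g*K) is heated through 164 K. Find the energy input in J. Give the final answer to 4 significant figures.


Q = m * cp * dT
Q = 1582 * 1.05 * 164
Q = 272400 J


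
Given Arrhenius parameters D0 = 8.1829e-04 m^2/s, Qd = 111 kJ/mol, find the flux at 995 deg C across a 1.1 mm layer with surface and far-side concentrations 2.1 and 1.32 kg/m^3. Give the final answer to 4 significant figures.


Step 1: D = D0 * exp(-Qd/(R*T))
T = 995 + 273.15 = 1268.15 K
D = 8.1829e-04 * exp(-111e3 / (8.314 * 1268.15)) = 2.19125e-08 m^2/s
Step 2: J = D * (C1 - C2) / dx
J = 2.19125e-08 * (2.1 - 1.32) / 1.1e-03
J = 1.554e-05 kg/(m^2*s)


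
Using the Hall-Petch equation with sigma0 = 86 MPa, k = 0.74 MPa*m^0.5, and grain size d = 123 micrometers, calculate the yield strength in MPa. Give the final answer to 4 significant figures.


sigma_y = sigma0 + k / sqrt(d)
d = 123 um = 1.23e-04 m
sigma_y = 86 + 0.74 / sqrt(1.23e-04)
sigma_y = 152.7 MPa


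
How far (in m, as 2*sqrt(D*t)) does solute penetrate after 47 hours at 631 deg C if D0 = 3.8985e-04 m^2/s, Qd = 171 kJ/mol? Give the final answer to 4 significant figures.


Step 1: D = D0 * exp(-Qd/(R*T))
T = 904.15 K
D = 3.8985e-04 * exp(-171e3 / (8.314 * 904.15)) = 5.14651e-14 m^2/s
Step 2: L = 2*sqrt(D*t)
t = 47 h = 169200 s
L = 2*sqrt(5.14651e-14 * 169200) = 1.866e-04 m


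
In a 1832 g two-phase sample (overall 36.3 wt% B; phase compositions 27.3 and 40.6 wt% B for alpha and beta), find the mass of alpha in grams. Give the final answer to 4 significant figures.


f_alpha = (C_beta - C0) / (C_beta - C_alpha)
f_alpha = (40.6 - 36.3) / (40.6 - 27.3) = 0.323308
m_alpha = f_alpha * m_total = 0.323308 * 1832 = 592.3 g


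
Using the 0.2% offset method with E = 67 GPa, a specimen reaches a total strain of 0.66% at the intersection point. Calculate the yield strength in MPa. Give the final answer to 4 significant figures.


Offset strain = 0.002
Elastic strain at yield = total_strain - offset = 6.6e-03 - 0.002 = 4.6e-03
sigma_y = E * elastic_strain = 67000 * 4.6e-03
sigma_y = 308.2 MPa


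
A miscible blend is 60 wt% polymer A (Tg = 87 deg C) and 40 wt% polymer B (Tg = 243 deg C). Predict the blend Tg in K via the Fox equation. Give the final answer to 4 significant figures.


1/Tg = w1/Tg1 + w2/Tg2 (in Kelvin)
Tg1 = 360.15 K, Tg2 = 516.15 K
1/Tg = 0.6/360.15 + 0.4/516.15
Tg = 409.7 K


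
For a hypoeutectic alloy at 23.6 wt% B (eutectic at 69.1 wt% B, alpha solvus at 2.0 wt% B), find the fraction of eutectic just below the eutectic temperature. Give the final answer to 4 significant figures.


f_primary = (C_e - C0) / (C_e - C_alpha_max)
f_primary = (69.1 - 23.6) / (69.1 - 2.0)
f_primary = 0.678092
f_eutectic = 1 - 0.678092 = 0.3219


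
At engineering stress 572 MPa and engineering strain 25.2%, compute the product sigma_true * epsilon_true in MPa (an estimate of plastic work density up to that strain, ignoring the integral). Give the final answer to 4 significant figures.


sigma_true = sigma_eng * (1 + epsilon_eng)
sigma_true = 572 * (1 + 0.252) = 716.144 MPa
epsilon_true = ln(1 + epsilon_eng)
epsilon_true = ln(1 + 0.252) = 0.224742
sigma_true * epsilon_true = 716.144 * 0.224742 = 160.9 MPa


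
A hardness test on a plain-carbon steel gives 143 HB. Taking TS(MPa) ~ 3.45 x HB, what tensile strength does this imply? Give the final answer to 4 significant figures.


TS (MPa) = 3.45 * HB
TS = 3.45 * 143
TS = 493.4 MPa


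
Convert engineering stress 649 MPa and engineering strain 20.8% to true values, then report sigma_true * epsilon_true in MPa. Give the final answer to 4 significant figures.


sigma_true = sigma_eng * (1 + epsilon_eng)
sigma_true = 649 * (1 + 0.208) = 783.992 MPa
epsilon_true = ln(1 + epsilon_eng)
epsilon_true = ln(1 + 0.208) = 0.188966
sigma_true * epsilon_true = 783.992 * 0.188966 = 148.1 MPa


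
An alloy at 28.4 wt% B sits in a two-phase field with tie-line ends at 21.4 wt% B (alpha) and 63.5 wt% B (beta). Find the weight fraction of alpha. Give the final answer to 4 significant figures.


f_alpha = (C_beta - C0) / (C_beta - C_alpha)
f_alpha = (63.5 - 28.4) / (63.5 - 21.4)
f_alpha = 0.8337


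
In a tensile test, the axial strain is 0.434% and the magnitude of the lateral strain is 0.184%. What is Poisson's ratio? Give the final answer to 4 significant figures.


nu = -epsilon_lat / epsilon_axial
Lateral strain is contraction (negative), so using magnitudes:
nu = 0.184 / 0.434
nu = 0.424


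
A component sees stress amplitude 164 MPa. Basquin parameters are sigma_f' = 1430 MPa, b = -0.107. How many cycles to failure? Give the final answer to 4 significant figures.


sigma_a = sigma_f' * (2*Nf)^b
2*Nf = (sigma_a / sigma_f')^(1/b)
2*Nf = (164 / 1430)^(1/-0.107)
2*Nf = 6.16094e+08
Nf = 3.08e+08 cycles


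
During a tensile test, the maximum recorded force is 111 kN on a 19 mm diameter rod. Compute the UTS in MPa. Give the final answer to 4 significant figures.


A0 = pi*(d/2)^2 = pi*(19/2)^2 = 283.529 mm^2
UTS = F_max / A0 = 111*1000 / 283.529
UTS = 391.5 MPa
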